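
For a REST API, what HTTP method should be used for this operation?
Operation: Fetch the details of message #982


GET = read, POST = create, PUT = update/replace, DELETE = remove
This operation is a read.
GET


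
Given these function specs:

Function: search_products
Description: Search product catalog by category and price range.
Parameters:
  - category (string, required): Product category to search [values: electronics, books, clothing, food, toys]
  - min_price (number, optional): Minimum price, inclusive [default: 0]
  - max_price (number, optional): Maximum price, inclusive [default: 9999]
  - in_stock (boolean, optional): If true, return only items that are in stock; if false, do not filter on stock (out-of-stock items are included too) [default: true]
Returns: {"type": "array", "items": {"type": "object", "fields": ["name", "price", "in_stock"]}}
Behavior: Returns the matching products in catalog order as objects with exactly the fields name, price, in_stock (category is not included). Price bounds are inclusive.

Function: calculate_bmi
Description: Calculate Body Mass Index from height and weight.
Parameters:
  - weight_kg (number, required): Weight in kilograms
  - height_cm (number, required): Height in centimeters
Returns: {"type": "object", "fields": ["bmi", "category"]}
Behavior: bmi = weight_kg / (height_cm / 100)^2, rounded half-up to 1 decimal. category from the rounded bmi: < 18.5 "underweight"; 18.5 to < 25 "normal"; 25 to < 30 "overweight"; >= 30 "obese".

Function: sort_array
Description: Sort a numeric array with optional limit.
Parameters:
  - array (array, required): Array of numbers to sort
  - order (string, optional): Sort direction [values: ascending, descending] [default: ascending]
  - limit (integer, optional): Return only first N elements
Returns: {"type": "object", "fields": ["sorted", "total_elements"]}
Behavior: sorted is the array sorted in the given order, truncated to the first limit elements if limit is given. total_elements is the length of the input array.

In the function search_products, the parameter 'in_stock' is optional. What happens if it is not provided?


The search_products spec declares:
  - in_stock (boolean, optional): If true, return only items that are in stock; if false, do not filter on stock (out-of-stock items are included too) [default: true]
It defaults to true


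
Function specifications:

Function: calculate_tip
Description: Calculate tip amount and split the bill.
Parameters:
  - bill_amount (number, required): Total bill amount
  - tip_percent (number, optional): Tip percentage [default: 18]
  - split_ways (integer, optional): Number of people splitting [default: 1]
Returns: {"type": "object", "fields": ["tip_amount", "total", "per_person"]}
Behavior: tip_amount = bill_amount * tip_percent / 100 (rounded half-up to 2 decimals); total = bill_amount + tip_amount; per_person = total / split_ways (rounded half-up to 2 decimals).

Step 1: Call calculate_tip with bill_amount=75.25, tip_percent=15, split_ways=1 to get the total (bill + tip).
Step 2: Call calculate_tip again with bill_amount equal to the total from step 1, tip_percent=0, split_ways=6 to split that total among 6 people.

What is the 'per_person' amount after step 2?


Step 1: calculate_tip(bill_amount=75.25, tip_percent=15, split_ways=1)
  tip_amount = 75.25 * 15/100 = 11.2875 -> 11.29
  total = 75.25 + 11.29 = 86.54
  per_person = 86.54 / 1 = 86.54 -> 86.54
  -> total = 86.54
Step 2: calculate_tip(bill_amount=86.54, tip_percent=0, split_ways=6)
  tip_amount = 86.54 * 0/100 = 0 -> 0.00
  total = 86.54 + 0.00 = 86.54
  per_person = 86.54 / 6 = 14.423333 -> 14.42
  -> per_person = 14.42
$14.42


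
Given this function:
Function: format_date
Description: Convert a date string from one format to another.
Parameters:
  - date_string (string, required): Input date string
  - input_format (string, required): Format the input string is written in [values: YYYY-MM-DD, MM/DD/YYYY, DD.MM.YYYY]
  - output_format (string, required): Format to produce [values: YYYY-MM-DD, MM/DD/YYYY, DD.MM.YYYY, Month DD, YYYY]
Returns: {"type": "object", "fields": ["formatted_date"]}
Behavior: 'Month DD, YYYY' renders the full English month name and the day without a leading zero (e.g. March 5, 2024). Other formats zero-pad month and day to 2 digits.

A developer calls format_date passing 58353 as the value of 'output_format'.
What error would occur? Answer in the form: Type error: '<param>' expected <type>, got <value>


Spec: 'output_format' is declared as string; 58353 is an integer.
Type error: 'output_format' expected string, got 58353


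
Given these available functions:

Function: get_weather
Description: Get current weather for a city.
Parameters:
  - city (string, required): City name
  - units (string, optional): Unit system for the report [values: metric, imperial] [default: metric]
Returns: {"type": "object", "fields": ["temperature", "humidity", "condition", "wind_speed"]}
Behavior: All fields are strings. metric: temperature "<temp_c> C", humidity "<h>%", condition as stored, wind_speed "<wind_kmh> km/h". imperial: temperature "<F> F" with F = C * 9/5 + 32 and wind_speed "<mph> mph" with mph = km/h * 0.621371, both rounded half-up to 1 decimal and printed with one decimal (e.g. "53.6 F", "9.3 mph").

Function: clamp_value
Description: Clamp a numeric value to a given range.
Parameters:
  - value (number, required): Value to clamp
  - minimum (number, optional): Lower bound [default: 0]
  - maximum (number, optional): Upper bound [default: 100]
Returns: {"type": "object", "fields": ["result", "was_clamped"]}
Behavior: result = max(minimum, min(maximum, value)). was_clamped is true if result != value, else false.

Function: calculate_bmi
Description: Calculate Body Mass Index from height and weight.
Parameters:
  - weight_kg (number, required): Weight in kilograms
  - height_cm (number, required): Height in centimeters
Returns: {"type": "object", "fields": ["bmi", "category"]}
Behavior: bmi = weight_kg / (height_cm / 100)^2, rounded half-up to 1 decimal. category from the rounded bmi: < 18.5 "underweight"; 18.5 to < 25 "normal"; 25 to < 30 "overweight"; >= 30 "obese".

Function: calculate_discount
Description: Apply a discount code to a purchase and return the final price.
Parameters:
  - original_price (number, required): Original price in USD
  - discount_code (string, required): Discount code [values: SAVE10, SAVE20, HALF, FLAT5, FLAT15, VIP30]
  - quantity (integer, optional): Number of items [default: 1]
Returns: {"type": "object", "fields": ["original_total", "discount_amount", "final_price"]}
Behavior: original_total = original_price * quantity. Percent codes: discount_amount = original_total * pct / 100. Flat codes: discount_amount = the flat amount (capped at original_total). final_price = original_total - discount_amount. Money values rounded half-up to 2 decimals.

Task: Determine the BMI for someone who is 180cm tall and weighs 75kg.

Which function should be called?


The task needs a function whose description is: Calculate Body Mass Index from height and weight.
calculate_bmi


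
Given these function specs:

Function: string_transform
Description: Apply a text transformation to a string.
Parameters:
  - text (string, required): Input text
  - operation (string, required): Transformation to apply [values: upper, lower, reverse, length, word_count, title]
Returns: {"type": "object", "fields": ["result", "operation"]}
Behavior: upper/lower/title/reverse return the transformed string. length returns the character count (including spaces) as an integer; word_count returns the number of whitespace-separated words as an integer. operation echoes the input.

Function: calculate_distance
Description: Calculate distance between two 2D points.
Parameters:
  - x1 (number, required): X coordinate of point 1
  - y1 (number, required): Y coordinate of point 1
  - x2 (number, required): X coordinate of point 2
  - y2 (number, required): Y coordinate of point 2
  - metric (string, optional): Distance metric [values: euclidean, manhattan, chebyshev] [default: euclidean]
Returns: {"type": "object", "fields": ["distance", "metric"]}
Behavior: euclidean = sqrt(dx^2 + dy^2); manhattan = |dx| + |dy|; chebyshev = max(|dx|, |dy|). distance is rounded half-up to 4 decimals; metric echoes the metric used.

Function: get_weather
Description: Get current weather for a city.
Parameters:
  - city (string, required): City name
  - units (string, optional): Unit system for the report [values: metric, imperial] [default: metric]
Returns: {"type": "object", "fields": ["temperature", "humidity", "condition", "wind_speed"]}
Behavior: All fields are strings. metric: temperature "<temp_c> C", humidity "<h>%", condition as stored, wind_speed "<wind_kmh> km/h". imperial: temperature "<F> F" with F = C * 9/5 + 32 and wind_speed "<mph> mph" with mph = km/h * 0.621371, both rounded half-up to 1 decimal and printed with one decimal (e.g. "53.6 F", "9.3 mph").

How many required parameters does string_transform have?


Parameters of string_transform: text (required), operation (required)
Required count:
2


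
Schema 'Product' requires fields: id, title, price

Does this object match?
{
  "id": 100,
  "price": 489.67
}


Checking required fields...
Missing: title
Invalid - missing required field 'title'


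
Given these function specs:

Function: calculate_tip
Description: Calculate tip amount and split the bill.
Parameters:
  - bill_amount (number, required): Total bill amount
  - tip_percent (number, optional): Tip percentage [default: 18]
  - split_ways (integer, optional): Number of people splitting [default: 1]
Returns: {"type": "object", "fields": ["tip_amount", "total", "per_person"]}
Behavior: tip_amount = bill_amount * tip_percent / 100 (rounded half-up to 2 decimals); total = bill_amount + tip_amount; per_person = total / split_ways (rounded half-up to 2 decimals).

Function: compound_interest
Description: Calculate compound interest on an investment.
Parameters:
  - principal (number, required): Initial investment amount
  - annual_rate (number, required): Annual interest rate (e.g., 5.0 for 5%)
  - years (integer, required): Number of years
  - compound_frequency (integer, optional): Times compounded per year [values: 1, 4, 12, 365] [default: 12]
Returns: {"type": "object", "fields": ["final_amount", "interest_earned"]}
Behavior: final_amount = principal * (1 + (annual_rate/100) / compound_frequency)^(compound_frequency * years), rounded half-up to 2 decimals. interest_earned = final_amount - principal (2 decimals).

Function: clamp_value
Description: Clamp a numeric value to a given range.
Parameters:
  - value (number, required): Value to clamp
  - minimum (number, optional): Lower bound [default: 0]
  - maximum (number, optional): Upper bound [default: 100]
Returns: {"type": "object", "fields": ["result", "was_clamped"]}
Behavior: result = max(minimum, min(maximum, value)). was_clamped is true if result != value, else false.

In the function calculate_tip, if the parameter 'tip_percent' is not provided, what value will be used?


The calculate_tip spec declares:
  - tip_percent (number, optional): Tip percentage [default: 18]
Default:
18


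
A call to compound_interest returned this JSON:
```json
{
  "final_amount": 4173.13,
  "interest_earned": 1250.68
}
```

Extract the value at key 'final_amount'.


4173.13


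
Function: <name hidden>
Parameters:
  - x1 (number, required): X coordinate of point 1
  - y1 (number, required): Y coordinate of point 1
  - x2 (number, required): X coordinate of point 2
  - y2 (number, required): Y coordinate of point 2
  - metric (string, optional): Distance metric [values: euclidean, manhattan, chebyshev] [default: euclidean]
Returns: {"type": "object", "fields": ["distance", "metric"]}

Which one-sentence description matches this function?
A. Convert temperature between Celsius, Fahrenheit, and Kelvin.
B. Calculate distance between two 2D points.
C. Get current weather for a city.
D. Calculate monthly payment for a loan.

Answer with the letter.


Parameters x1, y1, x2, y2, metric and return ["distance", "metric"] fit: Calculate distance between two 2D points.
B


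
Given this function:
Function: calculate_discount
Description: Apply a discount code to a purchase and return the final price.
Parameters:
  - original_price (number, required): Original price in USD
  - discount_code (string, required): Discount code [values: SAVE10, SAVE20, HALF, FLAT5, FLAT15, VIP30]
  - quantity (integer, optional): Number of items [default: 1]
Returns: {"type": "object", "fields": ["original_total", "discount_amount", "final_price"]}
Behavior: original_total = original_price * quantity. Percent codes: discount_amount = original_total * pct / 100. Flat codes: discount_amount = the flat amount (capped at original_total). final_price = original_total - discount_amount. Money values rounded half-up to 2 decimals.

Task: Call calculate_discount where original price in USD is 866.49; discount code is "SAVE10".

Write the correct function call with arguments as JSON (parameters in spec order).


Mapping each described value to its parameter name:
  'Original price in USD' -> original_price = 866.49
  'Discount code' -> discount_code = "SAVE10"
calculate_discount({"original_price": 866.49, "discount_code": "SAVE10"})


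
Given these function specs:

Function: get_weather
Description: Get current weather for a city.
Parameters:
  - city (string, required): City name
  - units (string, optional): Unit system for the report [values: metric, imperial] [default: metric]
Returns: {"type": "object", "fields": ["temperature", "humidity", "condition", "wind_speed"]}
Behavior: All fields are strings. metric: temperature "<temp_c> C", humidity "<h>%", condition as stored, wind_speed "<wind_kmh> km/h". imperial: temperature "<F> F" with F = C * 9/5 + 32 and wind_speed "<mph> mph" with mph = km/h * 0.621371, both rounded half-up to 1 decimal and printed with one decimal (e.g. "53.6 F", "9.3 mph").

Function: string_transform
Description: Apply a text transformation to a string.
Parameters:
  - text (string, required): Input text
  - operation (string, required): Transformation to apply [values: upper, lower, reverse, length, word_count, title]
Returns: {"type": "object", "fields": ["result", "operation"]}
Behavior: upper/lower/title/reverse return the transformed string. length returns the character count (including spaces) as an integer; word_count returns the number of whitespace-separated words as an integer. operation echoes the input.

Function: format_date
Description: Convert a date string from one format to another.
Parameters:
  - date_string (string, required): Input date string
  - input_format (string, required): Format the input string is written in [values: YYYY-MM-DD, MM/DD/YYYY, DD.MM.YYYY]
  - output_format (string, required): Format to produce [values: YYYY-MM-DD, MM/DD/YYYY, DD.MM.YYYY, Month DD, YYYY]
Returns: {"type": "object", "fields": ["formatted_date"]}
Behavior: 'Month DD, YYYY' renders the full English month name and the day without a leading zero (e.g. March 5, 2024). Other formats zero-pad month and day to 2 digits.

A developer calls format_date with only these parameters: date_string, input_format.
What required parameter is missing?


Required parameters: date_string, input_format, output_format
Provided: date_string, input_format
Missing: output_format
output_format


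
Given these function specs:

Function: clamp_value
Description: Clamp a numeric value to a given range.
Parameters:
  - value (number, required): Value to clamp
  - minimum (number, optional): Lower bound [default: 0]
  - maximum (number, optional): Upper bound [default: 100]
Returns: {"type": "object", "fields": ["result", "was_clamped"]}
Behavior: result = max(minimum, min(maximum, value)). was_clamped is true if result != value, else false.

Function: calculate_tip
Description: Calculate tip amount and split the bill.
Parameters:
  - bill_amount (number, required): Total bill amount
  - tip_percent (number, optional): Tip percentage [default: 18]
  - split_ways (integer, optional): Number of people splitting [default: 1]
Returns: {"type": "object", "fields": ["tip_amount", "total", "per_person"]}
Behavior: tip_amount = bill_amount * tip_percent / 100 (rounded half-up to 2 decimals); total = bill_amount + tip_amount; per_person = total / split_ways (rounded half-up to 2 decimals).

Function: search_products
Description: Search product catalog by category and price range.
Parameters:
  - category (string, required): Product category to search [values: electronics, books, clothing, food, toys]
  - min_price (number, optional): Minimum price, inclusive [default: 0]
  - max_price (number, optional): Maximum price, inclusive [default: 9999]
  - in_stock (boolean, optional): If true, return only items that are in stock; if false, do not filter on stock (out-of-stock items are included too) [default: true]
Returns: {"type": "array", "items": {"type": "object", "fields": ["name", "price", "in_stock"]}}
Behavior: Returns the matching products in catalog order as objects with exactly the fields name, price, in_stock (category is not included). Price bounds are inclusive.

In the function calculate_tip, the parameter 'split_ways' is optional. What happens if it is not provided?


The calculate_tip spec declares:
  - split_ways (integer, optional): Number of people splitting [default: 1]
It defaults to 1


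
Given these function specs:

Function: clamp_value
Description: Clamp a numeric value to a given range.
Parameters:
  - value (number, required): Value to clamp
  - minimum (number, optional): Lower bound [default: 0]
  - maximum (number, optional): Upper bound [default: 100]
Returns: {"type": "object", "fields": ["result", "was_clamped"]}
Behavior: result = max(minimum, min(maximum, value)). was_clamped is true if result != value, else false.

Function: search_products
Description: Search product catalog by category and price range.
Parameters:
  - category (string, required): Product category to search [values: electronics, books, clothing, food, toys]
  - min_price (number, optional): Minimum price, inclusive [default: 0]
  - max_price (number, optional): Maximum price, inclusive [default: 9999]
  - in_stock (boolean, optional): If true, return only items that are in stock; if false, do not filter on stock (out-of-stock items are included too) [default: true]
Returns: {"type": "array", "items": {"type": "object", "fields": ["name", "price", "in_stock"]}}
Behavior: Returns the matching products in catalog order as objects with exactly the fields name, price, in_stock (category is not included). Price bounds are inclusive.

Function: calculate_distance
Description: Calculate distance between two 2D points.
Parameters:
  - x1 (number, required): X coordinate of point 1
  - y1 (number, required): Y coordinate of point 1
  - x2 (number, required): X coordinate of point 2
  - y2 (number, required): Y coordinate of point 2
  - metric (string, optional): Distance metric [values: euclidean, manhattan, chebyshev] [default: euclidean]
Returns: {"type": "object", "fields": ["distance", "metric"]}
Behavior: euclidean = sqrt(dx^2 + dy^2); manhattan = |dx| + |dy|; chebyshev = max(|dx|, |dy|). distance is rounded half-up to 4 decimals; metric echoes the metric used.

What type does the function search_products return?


The search_products spec declares Returns: {"type": "array", "items": {"type": "object", "fields": ["name", "price", "in_stock"]}}
Type:
array


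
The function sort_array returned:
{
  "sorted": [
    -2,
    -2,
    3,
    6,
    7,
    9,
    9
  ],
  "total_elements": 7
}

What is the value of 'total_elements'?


7


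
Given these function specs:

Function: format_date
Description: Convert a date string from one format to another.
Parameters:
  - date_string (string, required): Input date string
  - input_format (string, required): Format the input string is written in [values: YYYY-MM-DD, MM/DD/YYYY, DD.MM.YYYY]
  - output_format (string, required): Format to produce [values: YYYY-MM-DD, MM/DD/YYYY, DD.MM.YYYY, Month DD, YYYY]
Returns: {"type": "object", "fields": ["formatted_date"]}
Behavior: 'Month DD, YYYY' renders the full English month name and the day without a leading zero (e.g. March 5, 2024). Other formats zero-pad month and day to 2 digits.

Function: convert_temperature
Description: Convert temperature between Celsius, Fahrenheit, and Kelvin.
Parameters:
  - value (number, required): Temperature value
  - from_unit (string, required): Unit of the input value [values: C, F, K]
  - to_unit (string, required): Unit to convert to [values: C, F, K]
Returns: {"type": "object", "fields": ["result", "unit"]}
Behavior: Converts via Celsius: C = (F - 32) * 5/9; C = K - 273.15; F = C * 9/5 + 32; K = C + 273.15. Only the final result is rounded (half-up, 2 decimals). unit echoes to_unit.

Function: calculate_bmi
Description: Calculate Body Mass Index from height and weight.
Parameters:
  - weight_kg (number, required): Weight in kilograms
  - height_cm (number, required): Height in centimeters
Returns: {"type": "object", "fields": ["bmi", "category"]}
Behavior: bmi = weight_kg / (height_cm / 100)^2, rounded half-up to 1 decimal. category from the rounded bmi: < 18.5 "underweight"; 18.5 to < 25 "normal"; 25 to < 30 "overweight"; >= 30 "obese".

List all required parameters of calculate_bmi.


Parameters of calculate_bmi and their required/optional flag:
  weight_kg: required
  height_cm: required
height_cm, weight_kg


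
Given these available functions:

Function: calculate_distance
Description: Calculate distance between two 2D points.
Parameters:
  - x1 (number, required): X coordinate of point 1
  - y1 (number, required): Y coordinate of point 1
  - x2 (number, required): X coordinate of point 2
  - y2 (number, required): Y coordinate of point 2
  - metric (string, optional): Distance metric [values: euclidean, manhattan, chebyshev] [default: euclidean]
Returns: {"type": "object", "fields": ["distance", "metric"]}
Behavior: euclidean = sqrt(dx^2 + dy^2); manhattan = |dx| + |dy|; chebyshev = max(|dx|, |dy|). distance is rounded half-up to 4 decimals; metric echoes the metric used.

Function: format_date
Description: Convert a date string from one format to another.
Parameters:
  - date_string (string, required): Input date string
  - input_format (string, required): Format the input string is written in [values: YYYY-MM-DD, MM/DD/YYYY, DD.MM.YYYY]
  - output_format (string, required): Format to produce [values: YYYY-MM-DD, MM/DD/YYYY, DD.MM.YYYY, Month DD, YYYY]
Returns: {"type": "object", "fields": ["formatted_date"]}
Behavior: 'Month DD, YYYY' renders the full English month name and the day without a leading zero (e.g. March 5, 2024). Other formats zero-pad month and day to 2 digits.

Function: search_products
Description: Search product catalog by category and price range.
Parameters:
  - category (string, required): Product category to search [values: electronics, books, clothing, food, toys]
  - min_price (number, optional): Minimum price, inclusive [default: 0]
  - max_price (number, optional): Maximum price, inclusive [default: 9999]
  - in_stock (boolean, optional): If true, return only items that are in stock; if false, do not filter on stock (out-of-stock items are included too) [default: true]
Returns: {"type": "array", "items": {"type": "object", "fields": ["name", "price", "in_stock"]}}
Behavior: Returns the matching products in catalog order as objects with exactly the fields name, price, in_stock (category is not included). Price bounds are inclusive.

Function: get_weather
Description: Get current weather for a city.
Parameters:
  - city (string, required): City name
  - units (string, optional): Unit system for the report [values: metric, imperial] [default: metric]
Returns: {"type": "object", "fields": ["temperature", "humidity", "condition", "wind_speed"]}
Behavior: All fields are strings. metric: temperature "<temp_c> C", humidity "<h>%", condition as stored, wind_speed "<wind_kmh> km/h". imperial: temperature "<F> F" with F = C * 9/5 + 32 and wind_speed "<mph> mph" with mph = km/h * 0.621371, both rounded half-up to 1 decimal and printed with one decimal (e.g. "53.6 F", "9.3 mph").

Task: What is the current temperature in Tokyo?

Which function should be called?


The task needs a function whose description is: Get current weather for a city.
get_weather


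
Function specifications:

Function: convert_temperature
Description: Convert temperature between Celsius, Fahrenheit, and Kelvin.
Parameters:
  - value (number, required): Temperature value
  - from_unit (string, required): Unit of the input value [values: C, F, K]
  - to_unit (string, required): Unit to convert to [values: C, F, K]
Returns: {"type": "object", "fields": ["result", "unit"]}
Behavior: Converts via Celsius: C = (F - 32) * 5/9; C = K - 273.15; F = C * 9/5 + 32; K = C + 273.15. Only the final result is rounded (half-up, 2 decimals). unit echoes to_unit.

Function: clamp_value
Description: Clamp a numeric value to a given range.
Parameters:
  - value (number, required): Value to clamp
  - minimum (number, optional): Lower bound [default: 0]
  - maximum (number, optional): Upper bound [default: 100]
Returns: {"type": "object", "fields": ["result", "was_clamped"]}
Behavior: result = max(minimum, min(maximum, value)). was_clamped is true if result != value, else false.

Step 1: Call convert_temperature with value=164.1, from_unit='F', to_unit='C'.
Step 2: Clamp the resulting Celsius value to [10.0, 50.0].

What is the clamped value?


Step 1: convert_temperature(value=164.1, from_unit=F, to_unit=C)
  To C: (164.1 - 32) * 5/9 = 73.388889
  Target is C: 73.388889
  Round to 2 decimals: 73.39
  -> result = 73.39 C
Step 2: clamp_value(value=73.39, minimum=10.0, maximum=50.0)
  result = max(10.0, min(50.0, 73.39)) = max(10.0, 50.0) = 50.0
  was_clamped = (50.0 != 73.39) = true
  -> result = 50.0
50.0


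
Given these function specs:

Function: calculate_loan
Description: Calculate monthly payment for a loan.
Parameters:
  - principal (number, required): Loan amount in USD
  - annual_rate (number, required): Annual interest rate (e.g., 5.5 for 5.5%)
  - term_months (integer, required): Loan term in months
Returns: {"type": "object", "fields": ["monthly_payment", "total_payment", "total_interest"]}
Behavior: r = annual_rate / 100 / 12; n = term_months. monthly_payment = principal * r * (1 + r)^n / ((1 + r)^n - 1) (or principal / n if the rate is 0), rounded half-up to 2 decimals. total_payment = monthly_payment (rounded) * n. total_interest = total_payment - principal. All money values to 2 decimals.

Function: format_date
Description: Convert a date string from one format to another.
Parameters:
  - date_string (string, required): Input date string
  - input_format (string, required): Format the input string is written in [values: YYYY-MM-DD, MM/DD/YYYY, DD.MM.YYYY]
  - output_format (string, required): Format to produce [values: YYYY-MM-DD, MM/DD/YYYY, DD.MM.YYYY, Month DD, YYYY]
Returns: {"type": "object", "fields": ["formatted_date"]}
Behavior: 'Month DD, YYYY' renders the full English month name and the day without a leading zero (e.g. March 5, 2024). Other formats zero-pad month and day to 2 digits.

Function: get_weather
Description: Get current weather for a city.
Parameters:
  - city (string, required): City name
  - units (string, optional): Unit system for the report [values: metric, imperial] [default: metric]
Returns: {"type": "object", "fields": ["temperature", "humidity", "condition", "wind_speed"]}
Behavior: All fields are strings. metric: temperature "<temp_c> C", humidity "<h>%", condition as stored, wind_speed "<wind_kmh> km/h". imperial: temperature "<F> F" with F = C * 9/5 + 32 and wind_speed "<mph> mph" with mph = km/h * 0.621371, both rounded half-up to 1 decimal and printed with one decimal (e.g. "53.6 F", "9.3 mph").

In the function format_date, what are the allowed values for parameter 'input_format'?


The format_date spec declares:
  - input_format (string, required): Format the input string is written in [values: YYYY-MM-DD, MM/DD/YYYY, DD.MM.YYYY]
Allowed values:
YYYY-MM-DD, MM/DD/YYYY, DD.MM.YYYY


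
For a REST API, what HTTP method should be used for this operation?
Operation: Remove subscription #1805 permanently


GET = read, POST = create, PUT = update/replace, DELETE = remove
This operation is a removal.
DELETE


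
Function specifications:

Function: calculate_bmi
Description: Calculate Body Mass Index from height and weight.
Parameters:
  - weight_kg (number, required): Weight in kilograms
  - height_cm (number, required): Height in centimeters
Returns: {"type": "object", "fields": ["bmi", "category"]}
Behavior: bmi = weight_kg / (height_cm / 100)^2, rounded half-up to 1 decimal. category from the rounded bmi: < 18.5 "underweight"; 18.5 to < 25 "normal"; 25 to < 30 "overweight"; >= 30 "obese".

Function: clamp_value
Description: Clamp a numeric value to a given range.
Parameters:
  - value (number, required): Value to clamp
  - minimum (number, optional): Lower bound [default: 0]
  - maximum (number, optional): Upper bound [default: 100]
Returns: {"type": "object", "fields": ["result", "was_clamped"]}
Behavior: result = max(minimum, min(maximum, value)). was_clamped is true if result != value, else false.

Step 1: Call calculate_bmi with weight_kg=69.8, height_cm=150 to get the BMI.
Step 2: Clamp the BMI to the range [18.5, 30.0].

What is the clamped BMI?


Step 1: calculate_bmi(weight_kg=69.8, height_cm=150)
  height_m = 150 / 100 = 1.5
  bmi = 69.8 / 1.5^2 = 69.8 / 2.25 = 31.022222 -> 31.0
  31.0 >= 30 -> obese
  -> bmi = 31.0
Step 2: clamp_value(value=31.0, minimum=18.5, maximum=30.0)
  result = max(18.5, min(30.0, 31.0)) = max(18.5, 30.0) = 30.0
  was_clamped = (30.0 != 31.0) = true
  -> result = 30.0
30.0


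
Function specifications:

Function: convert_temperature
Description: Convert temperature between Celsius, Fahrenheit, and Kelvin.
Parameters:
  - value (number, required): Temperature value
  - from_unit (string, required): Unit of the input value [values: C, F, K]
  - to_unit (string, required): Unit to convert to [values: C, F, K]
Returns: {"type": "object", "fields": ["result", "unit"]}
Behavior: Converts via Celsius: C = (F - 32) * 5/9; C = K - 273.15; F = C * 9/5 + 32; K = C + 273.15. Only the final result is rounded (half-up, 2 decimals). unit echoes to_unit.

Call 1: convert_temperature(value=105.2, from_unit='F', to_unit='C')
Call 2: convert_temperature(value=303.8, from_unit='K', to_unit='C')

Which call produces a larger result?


Call 1:
  To C: (105.2 - 32) * 5/9 = 40.666667
  Target is C: 40.666667
  Round to 2 decimals: 40.67
  -> 40.67 C
Call 2:
  To C: 303.8 - 273.15 = 30.65
  Target is C: 30.65
  Round to 2 decimals: 30.65
  -> 30.65 C
Call 1 (40.67 C)


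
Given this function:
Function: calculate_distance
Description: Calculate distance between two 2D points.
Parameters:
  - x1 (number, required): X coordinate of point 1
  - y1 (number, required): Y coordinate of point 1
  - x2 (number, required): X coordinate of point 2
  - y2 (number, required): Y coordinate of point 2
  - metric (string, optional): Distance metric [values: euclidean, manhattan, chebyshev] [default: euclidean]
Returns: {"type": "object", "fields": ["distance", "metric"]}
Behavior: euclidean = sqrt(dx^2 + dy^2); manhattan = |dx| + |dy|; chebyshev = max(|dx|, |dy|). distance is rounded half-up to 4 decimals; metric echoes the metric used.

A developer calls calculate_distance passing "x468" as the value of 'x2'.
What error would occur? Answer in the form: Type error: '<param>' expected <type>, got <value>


Spec: 'x2' is declared as number; "x468" is a string.
Type error: 'x2' expected number, got "x468"


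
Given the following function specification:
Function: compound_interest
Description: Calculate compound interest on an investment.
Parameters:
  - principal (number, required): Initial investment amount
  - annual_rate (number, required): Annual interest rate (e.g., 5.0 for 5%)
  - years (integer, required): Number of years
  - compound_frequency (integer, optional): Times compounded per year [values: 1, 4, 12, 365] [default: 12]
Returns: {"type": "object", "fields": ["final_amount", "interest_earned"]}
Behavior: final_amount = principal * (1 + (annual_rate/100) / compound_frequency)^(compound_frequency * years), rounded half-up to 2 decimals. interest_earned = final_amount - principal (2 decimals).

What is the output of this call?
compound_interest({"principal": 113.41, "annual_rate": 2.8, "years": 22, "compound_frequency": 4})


rate per period = 2.8/100/4 = 0.007 (keep full precision); periods = 4 * 22 = 88
(1 + 0.007)^88 = 1.84753812
final_amount = 113.41 * 1.84753812 = 209.529299 -> 209.53
interest_earned = 209.53 - 113.41 = 96.12
Output:
{"final_amount": 209.53, "interest_earned": 96.12}


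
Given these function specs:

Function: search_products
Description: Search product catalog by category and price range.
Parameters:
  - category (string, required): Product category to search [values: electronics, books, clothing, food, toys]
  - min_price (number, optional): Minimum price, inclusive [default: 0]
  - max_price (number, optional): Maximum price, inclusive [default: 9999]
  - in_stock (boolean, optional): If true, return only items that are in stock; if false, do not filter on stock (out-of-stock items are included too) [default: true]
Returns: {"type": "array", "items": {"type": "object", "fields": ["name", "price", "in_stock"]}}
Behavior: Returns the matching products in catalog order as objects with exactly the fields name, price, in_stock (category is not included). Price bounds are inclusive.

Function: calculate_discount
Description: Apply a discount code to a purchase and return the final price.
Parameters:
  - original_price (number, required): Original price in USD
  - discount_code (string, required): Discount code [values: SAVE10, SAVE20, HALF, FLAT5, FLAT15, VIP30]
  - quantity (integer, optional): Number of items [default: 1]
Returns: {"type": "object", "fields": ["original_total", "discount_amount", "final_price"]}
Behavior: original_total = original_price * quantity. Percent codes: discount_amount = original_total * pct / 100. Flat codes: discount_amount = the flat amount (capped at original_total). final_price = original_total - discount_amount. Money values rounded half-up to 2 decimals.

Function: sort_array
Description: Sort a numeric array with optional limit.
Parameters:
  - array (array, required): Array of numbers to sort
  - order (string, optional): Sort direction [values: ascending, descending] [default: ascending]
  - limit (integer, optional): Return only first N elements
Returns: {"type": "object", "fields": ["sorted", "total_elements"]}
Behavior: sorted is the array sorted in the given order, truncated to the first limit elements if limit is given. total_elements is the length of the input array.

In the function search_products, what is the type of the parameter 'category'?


The search_products spec declares:
  - category (string, required): Product category to search [values: electronics, books, clothing, food, toys]
Type:
string


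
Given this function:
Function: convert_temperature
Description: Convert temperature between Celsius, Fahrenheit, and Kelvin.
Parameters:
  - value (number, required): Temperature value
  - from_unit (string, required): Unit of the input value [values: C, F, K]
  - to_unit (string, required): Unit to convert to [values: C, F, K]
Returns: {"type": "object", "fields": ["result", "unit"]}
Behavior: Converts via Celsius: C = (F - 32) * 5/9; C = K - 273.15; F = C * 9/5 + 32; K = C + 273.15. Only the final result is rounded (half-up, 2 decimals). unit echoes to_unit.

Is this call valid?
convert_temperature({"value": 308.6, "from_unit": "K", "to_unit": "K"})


Checking all required parameters present and types match... All valid.
Valid


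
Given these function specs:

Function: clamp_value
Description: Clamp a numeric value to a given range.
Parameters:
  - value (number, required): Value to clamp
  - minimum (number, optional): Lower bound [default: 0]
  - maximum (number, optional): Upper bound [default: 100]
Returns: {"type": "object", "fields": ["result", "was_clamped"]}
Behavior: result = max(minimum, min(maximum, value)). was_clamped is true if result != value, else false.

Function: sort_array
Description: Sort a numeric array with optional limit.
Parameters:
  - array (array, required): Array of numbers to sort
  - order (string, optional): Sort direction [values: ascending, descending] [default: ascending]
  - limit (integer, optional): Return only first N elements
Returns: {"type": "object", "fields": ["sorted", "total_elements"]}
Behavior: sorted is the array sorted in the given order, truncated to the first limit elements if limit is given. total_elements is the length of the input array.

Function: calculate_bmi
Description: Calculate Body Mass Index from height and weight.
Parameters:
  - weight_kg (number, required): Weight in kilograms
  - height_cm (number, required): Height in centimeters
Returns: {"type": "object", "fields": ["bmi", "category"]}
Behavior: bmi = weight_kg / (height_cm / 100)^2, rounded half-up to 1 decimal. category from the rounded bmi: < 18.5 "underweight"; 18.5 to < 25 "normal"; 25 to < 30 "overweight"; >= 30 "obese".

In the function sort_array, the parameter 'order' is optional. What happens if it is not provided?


The sort_array spec declares:
  - order (string, optional): Sort direction [values: ascending, descending] [default: ascending]
It defaults to ascending


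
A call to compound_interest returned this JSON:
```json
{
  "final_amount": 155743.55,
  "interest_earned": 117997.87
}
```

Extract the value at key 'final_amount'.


155743.55


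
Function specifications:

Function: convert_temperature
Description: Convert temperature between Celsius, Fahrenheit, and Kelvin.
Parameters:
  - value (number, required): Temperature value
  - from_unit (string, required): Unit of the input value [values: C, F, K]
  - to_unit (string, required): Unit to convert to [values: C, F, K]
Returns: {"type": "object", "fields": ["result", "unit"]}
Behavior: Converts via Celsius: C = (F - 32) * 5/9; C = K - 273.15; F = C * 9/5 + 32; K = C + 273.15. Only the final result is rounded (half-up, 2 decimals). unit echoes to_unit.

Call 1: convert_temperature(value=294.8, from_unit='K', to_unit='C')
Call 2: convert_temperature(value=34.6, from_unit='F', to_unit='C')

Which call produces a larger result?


Call 1:
  To C: 294.8 - 273.15 = 21.65
  Target is C: 21.65
  Round to 2 decimals: 21.65
  -> 21.65 C
Call 2:
  To C: (34.6 - 32) * 5/9 = 1.444444
  Target is C: 1.444444
  Round to 2 decimals: 1.44
  -> 1.44 C
Call 1 (21.65 C)


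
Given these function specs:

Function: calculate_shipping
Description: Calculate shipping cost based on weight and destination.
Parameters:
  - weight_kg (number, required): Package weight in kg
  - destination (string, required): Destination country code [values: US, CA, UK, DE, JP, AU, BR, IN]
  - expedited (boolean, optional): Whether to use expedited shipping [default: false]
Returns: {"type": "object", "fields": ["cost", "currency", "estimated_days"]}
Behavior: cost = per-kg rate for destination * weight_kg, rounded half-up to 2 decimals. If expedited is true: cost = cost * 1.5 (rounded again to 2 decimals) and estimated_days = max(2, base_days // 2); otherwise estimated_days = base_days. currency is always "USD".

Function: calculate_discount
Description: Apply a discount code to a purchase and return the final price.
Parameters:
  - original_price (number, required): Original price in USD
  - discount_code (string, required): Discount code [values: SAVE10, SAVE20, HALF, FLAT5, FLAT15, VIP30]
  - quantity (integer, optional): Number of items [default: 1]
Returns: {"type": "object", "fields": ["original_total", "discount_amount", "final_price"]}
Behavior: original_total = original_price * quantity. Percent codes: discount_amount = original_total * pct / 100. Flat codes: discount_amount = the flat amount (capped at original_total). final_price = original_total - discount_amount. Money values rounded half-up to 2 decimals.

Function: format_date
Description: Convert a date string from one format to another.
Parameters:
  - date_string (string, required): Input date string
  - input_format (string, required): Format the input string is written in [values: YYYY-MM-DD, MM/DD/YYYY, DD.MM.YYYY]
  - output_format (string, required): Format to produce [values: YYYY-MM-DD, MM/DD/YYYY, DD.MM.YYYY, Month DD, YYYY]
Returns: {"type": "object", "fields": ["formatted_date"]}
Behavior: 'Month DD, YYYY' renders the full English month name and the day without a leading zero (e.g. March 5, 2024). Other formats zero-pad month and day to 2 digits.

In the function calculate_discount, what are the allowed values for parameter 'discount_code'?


The calculate_discount spec declares:
  - discount_code (string, required): Discount code [values: SAVE10, SAVE20, HALF, FLAT5, FLAT15, VIP30]
Allowed values:
SAVE10, SAVE20, HALF, FLAT5, FLAT15, VIP30
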